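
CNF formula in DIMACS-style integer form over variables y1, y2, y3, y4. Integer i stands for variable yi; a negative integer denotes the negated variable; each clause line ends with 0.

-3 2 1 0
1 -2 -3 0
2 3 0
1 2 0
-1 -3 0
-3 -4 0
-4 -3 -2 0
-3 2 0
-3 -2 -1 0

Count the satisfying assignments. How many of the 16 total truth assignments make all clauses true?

4

Satisfying assignments:
  y1=F y2=T y3=F y4=F
  y1=F y2=T y3=F y4=T
  y1=T y2=T y3=F y4=F
  y1=T y2=T y3=F y4=T
That's 4 in total.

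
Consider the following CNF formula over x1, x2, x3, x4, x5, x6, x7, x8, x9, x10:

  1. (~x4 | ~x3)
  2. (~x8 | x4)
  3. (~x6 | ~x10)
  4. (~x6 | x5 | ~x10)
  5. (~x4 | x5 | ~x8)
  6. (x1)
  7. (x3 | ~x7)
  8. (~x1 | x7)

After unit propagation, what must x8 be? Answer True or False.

(x1) is a unit clause: x1 = True.
In (~x1 | x7), ~x1 is now false; x7 must hold, so x7 = True.
(x3 | ~x7) with x7 = True leaves only x3, so x3 = True.
From (~x4 | ~x3) and x3 = True: x4 = False.
From (x4 | ~x8) and x4 = False: x8 = False.

False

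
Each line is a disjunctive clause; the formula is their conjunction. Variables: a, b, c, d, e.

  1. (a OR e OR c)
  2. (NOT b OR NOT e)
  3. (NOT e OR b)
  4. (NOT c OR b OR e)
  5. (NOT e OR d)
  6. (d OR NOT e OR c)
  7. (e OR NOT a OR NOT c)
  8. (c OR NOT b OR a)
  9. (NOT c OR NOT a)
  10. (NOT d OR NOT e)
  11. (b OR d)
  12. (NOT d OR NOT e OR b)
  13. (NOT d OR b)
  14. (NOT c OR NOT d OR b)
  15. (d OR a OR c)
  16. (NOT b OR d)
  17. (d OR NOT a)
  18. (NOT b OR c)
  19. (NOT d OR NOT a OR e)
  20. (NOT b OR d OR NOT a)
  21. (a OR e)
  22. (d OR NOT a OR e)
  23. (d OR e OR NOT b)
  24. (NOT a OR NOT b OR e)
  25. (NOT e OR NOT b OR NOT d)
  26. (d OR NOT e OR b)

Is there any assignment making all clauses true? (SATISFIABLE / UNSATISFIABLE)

UNSATISFIABLE

d = True:
  propagation gives e=False, b=True, c=True, a=False; an empty clause results — contradiction.
d = False:
  propagation gives e=False, b=True; an empty clause results — contradiction.
Every branch closes, so no satisfying assignment exists.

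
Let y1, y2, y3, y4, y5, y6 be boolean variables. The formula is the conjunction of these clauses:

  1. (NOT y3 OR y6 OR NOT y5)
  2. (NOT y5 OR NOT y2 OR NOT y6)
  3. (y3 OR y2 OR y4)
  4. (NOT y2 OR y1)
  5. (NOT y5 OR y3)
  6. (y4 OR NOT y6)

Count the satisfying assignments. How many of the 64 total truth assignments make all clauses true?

18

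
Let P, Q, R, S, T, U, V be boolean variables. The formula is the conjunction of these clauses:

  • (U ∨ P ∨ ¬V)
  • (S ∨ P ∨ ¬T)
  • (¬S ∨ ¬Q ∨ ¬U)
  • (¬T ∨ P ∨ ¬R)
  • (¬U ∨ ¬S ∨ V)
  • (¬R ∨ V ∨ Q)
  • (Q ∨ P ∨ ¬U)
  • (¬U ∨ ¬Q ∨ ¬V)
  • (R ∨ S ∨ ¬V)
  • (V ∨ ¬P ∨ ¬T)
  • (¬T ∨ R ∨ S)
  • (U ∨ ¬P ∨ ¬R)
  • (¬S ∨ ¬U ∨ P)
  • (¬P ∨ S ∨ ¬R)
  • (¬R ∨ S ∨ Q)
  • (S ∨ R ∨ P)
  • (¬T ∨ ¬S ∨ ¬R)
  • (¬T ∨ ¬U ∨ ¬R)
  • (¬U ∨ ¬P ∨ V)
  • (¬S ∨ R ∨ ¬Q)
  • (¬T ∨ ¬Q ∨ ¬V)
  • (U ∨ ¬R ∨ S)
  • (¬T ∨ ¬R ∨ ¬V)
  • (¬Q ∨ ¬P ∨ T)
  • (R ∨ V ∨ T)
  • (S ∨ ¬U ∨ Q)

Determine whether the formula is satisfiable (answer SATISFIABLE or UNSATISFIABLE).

Try P = False.
Branch on Q: take Q = True.
The remaining clauses are satisfied by R = True, S = False, T = False, U = True, V = False.
So P = False, Q = True, R = True, S = False, T = False, U = True, V = False is a satisfying assignment.

SATISFIABLE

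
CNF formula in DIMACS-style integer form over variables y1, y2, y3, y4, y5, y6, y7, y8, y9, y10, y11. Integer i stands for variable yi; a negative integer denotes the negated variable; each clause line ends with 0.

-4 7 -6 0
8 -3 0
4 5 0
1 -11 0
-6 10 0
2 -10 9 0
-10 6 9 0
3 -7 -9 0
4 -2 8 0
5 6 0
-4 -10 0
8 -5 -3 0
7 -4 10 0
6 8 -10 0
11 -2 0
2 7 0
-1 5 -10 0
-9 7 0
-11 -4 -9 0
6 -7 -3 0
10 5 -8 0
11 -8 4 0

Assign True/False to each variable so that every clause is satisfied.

y1=True  y2=False  y3=False  y4=False  y5=True  y6=False  y7=True  y8=False  y9=False  y10=False  y11=False

Check each clause:
  1. (~y4 \/ y7 \/ ~y6) — ~y6 is true.
  2. (~y3 \/ y8) — ~y3 is true.
  3. (y4 \/ y5) — y5 is true.
  4. (y1 \/ ~y11) — y1 is true.
  5. (y10 \/ ~y6) — ~y6 is true.
  6. (~y10 \/ y9 \/ y2) — ~y10 is true.
  7. (y6 \/ y9 \/ ~y10) — ~y10 is true.
  8. (~y9 \/ y3 \/ ~y7) — ~y9 is true.
  9. (~y2 \/ y8 \/ y4) — ~y2 is true.
  10. (y5 \/ y6) — y5 is true.
  11. (~y4 \/ ~y10) — ~y4 is true.
  12. (~y3 \/ y8 \/ ~y5) — ~y3 is true.
  13. (y7 \/ ~y4 \/ y10) — ~y4 is true.
  14. (y8 \/ ~y10 \/ y6) — ~y10 is true.
  15. (~y2 \/ y11) — ~y2 is true.
  16. (y2 \/ y7) — y7 is true.
  17. (~y10 \/ y5 \/ ~y1) — y5 is true.
  18. (~y9 \/ y7) — ~y9 is true.
  19. (~y9 \/ ~y11 \/ ~y4) — ~y4 is true.
  20. (~y7 \/ ~y3 \/ y6) — ~y3 is true.
  21. (~y8 \/ y10 \/ y5) — ~y8 is true.
  22. (y11 \/ ~y8 \/ y4) — ~y8 is true.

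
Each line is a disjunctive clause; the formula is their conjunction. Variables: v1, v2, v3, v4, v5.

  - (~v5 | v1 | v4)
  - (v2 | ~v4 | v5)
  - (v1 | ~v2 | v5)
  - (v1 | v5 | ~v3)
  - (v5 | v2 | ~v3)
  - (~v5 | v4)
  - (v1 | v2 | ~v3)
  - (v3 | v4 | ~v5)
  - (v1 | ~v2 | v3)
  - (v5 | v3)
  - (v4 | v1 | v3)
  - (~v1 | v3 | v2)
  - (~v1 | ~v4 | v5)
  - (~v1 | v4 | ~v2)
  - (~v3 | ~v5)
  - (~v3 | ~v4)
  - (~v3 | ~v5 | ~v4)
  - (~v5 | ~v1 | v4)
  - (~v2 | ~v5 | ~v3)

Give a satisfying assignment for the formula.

v1 = False  v2 = False  v3 = False  v4 = True  v5 = True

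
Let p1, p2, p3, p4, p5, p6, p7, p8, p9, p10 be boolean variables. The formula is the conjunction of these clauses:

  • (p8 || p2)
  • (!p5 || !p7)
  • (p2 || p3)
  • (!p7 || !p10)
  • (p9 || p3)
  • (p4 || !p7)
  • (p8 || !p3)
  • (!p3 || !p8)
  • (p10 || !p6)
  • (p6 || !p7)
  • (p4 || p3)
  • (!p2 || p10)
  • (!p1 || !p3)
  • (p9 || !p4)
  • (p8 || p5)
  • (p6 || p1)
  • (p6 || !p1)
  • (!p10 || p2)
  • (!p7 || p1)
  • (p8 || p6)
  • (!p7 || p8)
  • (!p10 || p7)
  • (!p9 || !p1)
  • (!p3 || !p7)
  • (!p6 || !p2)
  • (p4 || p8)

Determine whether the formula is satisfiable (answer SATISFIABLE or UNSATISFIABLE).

p7 = True:
  propagation gives p5=False, p10=False, p4=True, p6=False; an empty clause results — contradiction.
p7 = False:
  propagation gives p10=False, p6=False, p2=False, p8=True; an empty clause results — contradiction.
Every branch closes, so no satisfying assignment exists.

UNSATISFIABLE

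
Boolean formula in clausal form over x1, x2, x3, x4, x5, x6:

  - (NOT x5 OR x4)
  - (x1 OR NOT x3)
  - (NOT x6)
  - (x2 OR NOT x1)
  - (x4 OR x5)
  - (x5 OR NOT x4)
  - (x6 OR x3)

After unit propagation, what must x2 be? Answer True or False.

(NOT x6) is a unit clause: x6 = False.
In (x6 OR x3), x6 is now false; x3 must hold, so x3 = True.
(NOT x3 OR x1): since x3 = True, the clause reduces to (x1). x1 = True.
(NOT x1 OR x2) with x1 = True leaves only x2, so x2 = True.

True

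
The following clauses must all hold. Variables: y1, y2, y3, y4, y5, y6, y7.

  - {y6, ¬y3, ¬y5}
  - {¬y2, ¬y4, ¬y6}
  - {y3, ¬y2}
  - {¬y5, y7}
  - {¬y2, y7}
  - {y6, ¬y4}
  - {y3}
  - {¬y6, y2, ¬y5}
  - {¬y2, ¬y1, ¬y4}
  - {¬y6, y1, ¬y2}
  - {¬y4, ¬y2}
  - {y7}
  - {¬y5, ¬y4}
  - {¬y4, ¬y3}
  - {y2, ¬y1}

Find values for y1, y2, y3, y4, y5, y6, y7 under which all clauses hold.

Unit propagation: (y3) forces y3 = True.
(y7) is a unit clause, so y7 = True.
Unit propagation: (¬y4) forces y4 = False.
Branch on y1: take y1 = True.
  then y2 is forced to True.
Branch on y5: take y5 = True.
  then y6 is forced to True.
Every clause has at least one true literal under this assignment.
Check each clause:
  1. {¬y5, ¬y3, y6} — y6 is true.
  2. {¬y4, ¬y6, ¬y2} — ¬y4 is true.
  3. {¬y2, y3} — y3 is true.
  4. {¬y5, y7} — y7 is true.
  5. {¬y2, y7} — y7 is true.
  6. {¬y4, y6} — ¬y4 is true.
  7. {y3} — y3 is true.
  8. {¬y6, ¬y5, y2} — y2 is true.
  9. {¬y1, ¬y4, ¬y2} — ¬y4 is true.
  10. {¬y2, y1, ¬y6} — y1 is true.
  11. {¬y2, ¬y4} — ¬y4 is true.
  12. {y7} — y7 is true.
  13. {¬y4, ¬y5} — ¬y4 is true.
  14. {¬y4, ¬y3} — ¬y4 is true.
  15. {y2, ¬y1} — y2 is true.

y1 = T, y2 = T, y3 = T, y4 = F, y5 = T, y6 = T, y7 = T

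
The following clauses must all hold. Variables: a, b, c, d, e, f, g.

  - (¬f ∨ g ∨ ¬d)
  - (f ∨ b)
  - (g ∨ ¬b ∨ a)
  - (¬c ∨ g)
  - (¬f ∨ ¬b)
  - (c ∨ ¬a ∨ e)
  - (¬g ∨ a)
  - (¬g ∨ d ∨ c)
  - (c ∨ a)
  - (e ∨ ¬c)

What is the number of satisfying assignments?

Case analysis on c and g:
  c=1, g=1: remaining (a,b,d,e,f) ∈ {(1,0,0,1,1); (1,0,1,1,1); (1,1,0,1,0); (1,1,1,1,0)} — 4.
  c=1, g=0: a clause becomes empty — 0.
  c=0, g=1: remaining (a,b,d,e,f) ∈ {(1,0,1,1,1); (1,1,1,1,0)} — 2.
  c=0, g=0: remaining (a,b,d,e,f) ∈ {(1,0,0,1,1); (1,1,0,1,0); (1,1,1,1,0)} — 3.
Total: 4 + 0 + 2 + 3 = 9.

9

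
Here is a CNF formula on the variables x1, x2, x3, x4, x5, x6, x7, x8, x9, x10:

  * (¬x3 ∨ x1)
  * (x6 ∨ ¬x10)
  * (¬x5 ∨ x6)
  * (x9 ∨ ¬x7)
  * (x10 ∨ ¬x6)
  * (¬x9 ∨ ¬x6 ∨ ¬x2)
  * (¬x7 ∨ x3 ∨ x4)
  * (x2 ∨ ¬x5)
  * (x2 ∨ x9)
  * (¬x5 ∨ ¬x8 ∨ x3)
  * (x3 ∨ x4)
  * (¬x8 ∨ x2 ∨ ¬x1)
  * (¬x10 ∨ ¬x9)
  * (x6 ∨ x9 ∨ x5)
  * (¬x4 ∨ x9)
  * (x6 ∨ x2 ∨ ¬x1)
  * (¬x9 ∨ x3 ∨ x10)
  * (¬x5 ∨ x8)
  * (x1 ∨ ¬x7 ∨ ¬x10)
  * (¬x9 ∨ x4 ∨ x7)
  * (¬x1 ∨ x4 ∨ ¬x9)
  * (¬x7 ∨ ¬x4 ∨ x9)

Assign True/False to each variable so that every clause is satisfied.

x1=T  x2=T  x3=T  x4=T  x5=F  x6=F  x7=F  x8=T  x9=T  x10=F

Check each clause:
  1. (x1 ∨ ¬x3) — x1 is true.
  2. (x6 ∨ ¬x10) — ¬x10 is true.
  3. (¬x5 ∨ x6) — ¬x5 is true.
  4. (¬x7 ∨ x9) — ¬x7 is true.
  5. (¬x6 ∨ x10) — ¬x6 is true.
  6. (¬x9 ∨ ¬x6 ∨ ¬x2) — ¬x6 is true.
  7. (¬x7 ∨ x3 ∨ x4) — ¬x7 is true.
  8. (x2 ∨ ¬x5) — x2 is true.
  9. (x9 ∨ x2) — x9 is true.
  10. (¬x5 ∨ x3 ∨ ¬x8) — x3 is true.
  11. (x3 ∨ x4) — x3 is true.
  12. (¬x8 ∨ ¬x1 ∨ x2) — x2 is true.
  13. (¬x9 ∨ ¬x10) — ¬x10 is true.
  14. (x9 ∨ x6 ∨ x5) — x9 is true.
  15. (x9 ∨ ¬x4) — x9 is true.
  16. (x6 ∨ x2 ∨ ¬x1) — x2 is true.
  17. (¬x9 ∨ x3 ∨ x10) — x3 is true.
  18. (x8 ∨ ¬x5) — x8 is true.
  19. (¬x10 ∨ x1 ∨ ¬x7) — x1 is true.
  20. (¬x9 ∨ x7 ∨ x4) — x4 is true.
  21. (¬x1 ∨ x4 ∨ ¬x9) — x4 is true.
  22. (¬x7 ∨ x9 ∨ ¬x4) — x9 is true.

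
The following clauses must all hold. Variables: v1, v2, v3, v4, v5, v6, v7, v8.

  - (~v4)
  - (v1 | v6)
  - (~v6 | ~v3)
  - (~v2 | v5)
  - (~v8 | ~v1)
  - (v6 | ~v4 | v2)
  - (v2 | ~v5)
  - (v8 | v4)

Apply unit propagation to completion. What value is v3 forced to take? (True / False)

(~v4) stands alone — v4 = False.
(v4 | v8) with v4 = False leaves only v8, so v8 = True.
(~v1 | ~v8): since v8 = True, the clause reduces to (~v1). v1 = False.
(v6 | v1) with v1 = False leaves only v6, so v6 = True.
From (~v6 | ~v3) and v6 = True: v3 = False.

False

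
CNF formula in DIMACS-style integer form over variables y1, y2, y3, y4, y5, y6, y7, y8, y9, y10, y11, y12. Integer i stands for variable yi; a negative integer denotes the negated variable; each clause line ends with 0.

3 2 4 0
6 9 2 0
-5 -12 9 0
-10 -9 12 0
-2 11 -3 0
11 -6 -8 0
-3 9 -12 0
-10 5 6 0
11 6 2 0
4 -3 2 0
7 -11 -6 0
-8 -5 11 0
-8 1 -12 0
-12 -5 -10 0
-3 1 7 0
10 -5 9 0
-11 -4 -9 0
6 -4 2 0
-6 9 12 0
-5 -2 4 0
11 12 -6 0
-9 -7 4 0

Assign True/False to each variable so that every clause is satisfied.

y1=0, y2=1, y3=0, y4=0, y5=0, y6=0, y7=1, y8=0, y9=0, y10=0, y11=0, y12=1

y8 occurs only negated in the remaining clauses — set y8 = False.
Branch on y1: take y1 = False.
The remaining clauses are satisfied by y2 = True, y3 = False, y4 = False, y5 = False, y6 = False, y7 = True, y9 = False, y10 = False, y11 = False, y12 = True.
Every clause has at least one true literal under this assignment.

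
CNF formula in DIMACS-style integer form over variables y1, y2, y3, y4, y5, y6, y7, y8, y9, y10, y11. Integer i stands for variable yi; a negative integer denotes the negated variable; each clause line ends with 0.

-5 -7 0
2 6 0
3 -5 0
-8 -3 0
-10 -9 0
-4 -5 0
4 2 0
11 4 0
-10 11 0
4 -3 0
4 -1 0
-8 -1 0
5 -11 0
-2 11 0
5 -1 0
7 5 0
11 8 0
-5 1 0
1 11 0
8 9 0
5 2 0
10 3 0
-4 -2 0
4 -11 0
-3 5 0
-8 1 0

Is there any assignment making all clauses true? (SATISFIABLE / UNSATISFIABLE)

UNSATISFIABLE

y5 = True:
  propagation gives y7=False, y3=True, y8=False, y4=False; an empty clause results — contradiction.
y5 = False:
  propagation gives y11=False, y4=True, y10=False, y2=False; an empty clause results — contradiction.
Every branch closes, so no satisfying assignment exists.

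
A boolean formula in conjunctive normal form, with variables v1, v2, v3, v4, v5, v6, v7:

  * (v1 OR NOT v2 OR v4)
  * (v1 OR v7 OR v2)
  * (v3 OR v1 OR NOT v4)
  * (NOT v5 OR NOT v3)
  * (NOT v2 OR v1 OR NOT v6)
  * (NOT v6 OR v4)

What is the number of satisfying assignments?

43

Split on v1, then v2.
  v1=1, v2=1: v7 free; 9 ways for (v3,v4,v5,v6) × 2^1 = 18.
  v1=1, v2=0: v7 free; 9 ways for (v3,v4,v5,v6) × 2^1 = 18.
  v1=0, v2=1: remaining (v3,v4,v5,v6,v7) ∈ {(1,1,0,0,0); (1,1,0,0,1)} — 2.
  v1=0, v2=0: 5 of the 32 assignments to (v3,v4,v5,v6,v7) work.
Total: 18 + 18 + 2 + 5 = 43.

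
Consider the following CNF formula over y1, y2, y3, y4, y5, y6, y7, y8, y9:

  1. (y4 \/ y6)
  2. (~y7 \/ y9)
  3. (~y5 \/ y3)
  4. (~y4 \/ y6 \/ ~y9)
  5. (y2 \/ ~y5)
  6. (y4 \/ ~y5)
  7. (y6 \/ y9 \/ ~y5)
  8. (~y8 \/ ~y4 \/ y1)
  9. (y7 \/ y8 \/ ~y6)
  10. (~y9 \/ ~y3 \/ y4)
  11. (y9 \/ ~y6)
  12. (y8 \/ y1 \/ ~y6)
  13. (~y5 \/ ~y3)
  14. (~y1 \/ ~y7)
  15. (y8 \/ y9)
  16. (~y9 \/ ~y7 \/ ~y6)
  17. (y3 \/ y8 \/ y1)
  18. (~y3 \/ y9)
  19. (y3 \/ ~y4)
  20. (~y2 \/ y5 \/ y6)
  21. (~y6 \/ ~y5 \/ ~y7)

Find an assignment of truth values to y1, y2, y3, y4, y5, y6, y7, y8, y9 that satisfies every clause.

y1=F, y2=T, y3=F, y4=F, y5=F, y6=T, y7=F, y8=T, y9=T

Check each clause:
  1. (y4 \/ y6) — y6 is true.
  2. (y9 \/ ~y7) — ~y7 is true.
  3. (~y5 \/ y3) — ~y5 is true.
  4. (~y9 \/ ~y4 \/ y6) — ~y4 is true.
  5. (y2 \/ ~y5) — y2 is true.
  6. (~y5 \/ y4) — ~y5 is true.
  7. (~y5 \/ y6 \/ y9) — y9 is true.
  8. (y1 \/ ~y8 \/ ~y4) — ~y4 is true.
  9. (y8 \/ ~y6 \/ y7) — y8 is true.
  10. (y4 \/ ~y9 \/ ~y3) — ~y3 is true.
  11. (~y6 \/ y9) — y9 is true.
  12. (y1 \/ y8 \/ ~y6) — y8 is true.
  13. (~y5 \/ ~y3) — ~y5 is true.
  14. (~y7 \/ ~y1) — ~y7 is true.
  15. (y9 \/ y8) — y8 is true.
  16. (~y9 \/ ~y6 \/ ~y7) — ~y7 is true.
  17. (y1 \/ y3 \/ y8) — y8 is true.
  18. (y9 \/ ~y3) — y9 is true.
  19. (~y4 \/ y3) — ~y4 is true.
  20. (y5 \/ y6 \/ ~y2) — y6 is true.
  21. (~y6 \/ ~y7 \/ ~y5) — ~y7 is true.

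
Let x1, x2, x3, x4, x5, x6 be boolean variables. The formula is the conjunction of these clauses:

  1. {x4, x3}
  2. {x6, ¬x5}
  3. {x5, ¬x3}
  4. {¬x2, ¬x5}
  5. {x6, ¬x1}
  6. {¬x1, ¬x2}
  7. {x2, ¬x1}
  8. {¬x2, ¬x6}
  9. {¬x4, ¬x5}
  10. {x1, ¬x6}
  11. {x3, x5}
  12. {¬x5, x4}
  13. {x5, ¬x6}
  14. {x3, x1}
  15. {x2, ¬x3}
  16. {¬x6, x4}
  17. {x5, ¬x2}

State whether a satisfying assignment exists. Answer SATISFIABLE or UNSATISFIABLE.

x5 = True:
  propagation gives x6=True, x2=False, x1=False; an empty clause results — contradiction.
x5 = False:
  propagation gives x3=False; an empty clause results — contradiction.
Every branch closes, so no satisfying assignment exists.

UNSATISFIABLE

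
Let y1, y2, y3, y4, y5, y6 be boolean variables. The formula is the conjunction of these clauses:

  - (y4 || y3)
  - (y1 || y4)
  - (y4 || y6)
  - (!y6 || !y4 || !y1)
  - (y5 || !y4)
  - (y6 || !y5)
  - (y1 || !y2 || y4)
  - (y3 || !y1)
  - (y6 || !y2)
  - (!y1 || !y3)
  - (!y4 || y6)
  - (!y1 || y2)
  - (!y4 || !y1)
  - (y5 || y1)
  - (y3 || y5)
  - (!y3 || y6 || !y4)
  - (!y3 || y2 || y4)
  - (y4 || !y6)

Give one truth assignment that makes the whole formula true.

y1 = F, y2 = F, y3 = T, y4 = T, y5 = T, y6 = T

Check each clause:
  1. (y4 || y3) — y3 is true.
  2. (y1 || y4) — y4 is true.
  3. (y6 || y4) — y4 is true.
  4. (!y4 || !y6 || !y1) — !y1 is true.
  5. (y5 || !y4) — y5 is true.
  6. (!y5 || y6) — y6 is true.
  7. (y1 || y4 || !y2) — y4 is true.
  8. (y3 || !y1) — y3 is true.
  9. (!y2 || y6) — !y2 is true.
  10. (!y1 || !y3) — !y1 is true.
  11. (!y4 || y6) — y6 is true.
  12. (!y1 || y2) — !y1 is true.
  13. (!y1 || !y4) — !y1 is true.
  14. (y5 || y1) — y5 is true.
  15. (y3 || y5) — y3 is true.
  16. (!y3 || !y4 || y6) — y6 is true.
  17. (y4 || !y3 || y2) — y4 is true.
  18. (!y6 || y4) — y4 is true.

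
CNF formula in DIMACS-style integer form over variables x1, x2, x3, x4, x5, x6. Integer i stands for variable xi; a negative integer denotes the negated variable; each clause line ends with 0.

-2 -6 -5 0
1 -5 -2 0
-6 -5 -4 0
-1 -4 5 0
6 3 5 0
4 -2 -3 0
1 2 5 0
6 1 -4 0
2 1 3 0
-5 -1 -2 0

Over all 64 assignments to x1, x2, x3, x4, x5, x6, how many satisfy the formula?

Case analysis on x5 and x1:
  x5=1, x1=1: x3 free; 3 ways for (x2,x4,x6) × 2^1 = 6.
  x5=1, x1=0: remaining (x2,x3,x4,x6) ∈ {(0,1,0,0); (0,1,0,1)} — 2.
  x5=0, x1=1: remaining (x2,x3,x4,x6) ∈ {(0,0,0,1); (0,1,0,0); (0,1,0,1); (1,0,0,1)} — 4.
  x5=0, x1=0: remaining (x2,x3,x4,x6) ∈ {(1,0,0,1); (1,0,1,1); (1,1,1,1)} — 3.
Total: 6 + 2 + 4 + 3 = 15.

15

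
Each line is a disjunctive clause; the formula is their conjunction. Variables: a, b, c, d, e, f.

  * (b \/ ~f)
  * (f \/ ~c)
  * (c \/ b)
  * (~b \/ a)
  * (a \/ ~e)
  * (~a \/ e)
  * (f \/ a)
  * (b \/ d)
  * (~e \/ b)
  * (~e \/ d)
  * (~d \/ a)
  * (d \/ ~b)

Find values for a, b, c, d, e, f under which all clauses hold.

a=T, b=T, c=F, d=T, e=T, f=F

Branch on a: take a = True.
  then e is forced to True.
  then b is forced to True.
  then d is forced to True.
Branch on c: take c = False.
f is now unconstrained; take f = False.
Check each clause:
  1. (b \/ ~f) — ~f is true.
  2. (~c \/ f) — ~c is true.
  3. (c \/ b) — b is true.
  4. (~b \/ a) — a is true.
  5. (a \/ ~e) — a is true.
  6. (e \/ ~a) — e is true.
  7. (a \/ f) — a is true.
  8. (d \/ b) — b is true.
  9. (b \/ ~e) — b is true.
  10. (~e \/ d) — d is true.
  11. (a \/ ~d) — a is true.
  12. (~b \/ d) — d is true.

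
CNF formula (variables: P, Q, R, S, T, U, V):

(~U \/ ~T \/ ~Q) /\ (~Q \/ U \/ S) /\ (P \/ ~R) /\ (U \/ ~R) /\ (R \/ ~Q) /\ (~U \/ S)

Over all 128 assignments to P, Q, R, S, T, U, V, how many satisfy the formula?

Case analysis on U and Q:
  U=T, Q=T: remaining (P,R,S,T,V) ∈ {(T,T,T,F,F); (T,T,T,F,T)} — 2.
  U=T, Q=F: T, V free; 3 ways for (P,R,S) × 2^2 = 12.
  U=F, Q=T: a clause becomes empty — 0.
  U=F, Q=F: forces R=F; P, S, T, V free → 2^4 = 16.
Total: 2 + 12 + 0 + 16 = 30.

30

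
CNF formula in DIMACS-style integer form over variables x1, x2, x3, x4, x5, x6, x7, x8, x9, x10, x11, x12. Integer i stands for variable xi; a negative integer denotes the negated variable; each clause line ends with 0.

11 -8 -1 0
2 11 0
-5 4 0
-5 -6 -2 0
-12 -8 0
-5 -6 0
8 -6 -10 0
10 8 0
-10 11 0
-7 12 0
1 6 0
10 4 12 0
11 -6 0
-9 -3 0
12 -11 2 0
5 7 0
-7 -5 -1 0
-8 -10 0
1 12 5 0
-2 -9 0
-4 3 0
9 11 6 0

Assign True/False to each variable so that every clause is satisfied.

x1 = T, x2 = T, x3 = T, x4 = T, x5 = T, x6 = F, x7 = F, x8 = T, x9 = F, x10 = F, x11 = T, x12 = F

Check each clause:
  1. (x11 | ~x1 | ~x8) — x11 is true.
  2. (x2 | x11) — x2 is true.
  3. (~x5 | x4) — x4 is true.
  4. (~x2 | ~x6 | ~x5) — ~x6 is true.
  5. (~x12 | ~x8) — ~x12 is true.
  6. (~x6 | ~x5) — ~x6 is true.
  7. (x8 | ~x10 | ~x6) — x8 is true.
  8. (x8 | x10) — x8 is true.
  9. (~x10 | x11) — x11 is true.
  10. (x12 | ~x7) — ~x7 is true.
  11. (x6 | x1) — x1 is true.
  12. (x10 | x4 | x12) — x4 is true.
  13. (~x6 | x11) — ~x6 is true.
  14. (~x3 | ~x9) — ~x9 is true.
  15. (x2 | x12 | ~x11) — x2 is true.
  16. (x7 | x5) — x5 is true.
  17. (~x5 | ~x7 | ~x1) — ~x7 is true.
  18. (~x10 | ~x8) — ~x10 is true.
  19. (x12 | x5 | x1) — x1 is true.
  20. (~x2 | ~x9) — ~x9 is true.
  21. (x3 | ~x4) — x3 is true.
  22. (x11 | x9 | x6) — x11 is true.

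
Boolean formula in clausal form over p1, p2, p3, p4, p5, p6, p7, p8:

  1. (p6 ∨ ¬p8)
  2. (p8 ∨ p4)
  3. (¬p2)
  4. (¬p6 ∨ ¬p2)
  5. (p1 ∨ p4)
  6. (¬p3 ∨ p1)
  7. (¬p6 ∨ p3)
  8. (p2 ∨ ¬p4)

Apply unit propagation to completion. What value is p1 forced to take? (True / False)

(¬p2) stands alone — p2 = False.
(¬p4 ∨ p2): since p2 = False, the clause reduces to (¬p4). p4 = False.
From (p8 ∨ p4) and p4 = False: p8 = True.
In (p6 ∨ ¬p8), ¬p8 is now false; p6 must hold, so p6 = True.
(p4 ∨ p1) with p4 = False leaves only p1, so p1 = True.

True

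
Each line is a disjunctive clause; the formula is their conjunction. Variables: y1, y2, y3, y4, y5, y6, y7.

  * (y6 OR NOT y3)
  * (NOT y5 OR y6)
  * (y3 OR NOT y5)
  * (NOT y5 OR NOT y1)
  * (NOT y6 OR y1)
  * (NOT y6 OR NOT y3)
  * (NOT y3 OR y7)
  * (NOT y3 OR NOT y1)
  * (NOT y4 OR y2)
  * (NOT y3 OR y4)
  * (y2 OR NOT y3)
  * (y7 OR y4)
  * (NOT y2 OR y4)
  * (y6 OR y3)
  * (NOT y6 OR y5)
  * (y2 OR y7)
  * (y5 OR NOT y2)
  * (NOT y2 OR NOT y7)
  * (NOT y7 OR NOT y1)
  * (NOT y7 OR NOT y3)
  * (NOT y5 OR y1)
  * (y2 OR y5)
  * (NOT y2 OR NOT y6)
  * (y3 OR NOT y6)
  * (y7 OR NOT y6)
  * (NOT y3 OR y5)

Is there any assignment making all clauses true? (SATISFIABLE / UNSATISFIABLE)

UNSATISFIABLE

y3 = True:
  propagation gives y6=True; an empty clause results — contradiction.
y3 = False:
  propagation gives y5=False, y6=True; an empty clause results — contradiction.
Every branch closes, so no satisfying assignment exists.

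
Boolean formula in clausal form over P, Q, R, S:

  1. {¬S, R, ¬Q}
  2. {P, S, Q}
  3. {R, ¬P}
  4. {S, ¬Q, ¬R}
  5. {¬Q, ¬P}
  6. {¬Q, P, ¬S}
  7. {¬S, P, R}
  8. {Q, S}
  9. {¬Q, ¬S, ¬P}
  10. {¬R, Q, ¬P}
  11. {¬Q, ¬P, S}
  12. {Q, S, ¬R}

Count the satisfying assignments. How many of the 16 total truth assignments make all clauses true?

2

Satisfying assignments:
  P=F Q=F R=T S=T
  P=F Q=T R=F S=F
Count: 2.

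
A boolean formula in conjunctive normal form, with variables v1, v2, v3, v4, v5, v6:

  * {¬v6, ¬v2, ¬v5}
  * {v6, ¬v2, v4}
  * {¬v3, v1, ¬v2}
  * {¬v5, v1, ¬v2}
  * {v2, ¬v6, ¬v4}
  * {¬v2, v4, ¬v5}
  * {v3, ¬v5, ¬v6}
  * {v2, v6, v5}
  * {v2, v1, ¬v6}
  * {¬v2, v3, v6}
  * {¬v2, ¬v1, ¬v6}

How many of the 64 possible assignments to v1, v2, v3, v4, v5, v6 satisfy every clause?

15

Case analysis on v2 and v6:
  v2=T, v6=T: remaining (v1,v3,v4,v5) ∈ {(F,F,F,F); (F,F,T,F)} — 2.
  v2=T, v6=F: remaining (v1,v3,v4,v5) ∈ {(T,T,T,F); (T,T,T,T)} — 2.
  v2=F, v6=T: remaining (v1,v3,v4,v5) ∈ {(T,F,F,F); (T,T,F,F); (T,T,F,T)} — 3.
  v2=F, v6=F: forces v5=T; v1, v3, v4 free → 2^3 = 8.
Total: 2 + 2 + 3 + 8 = 15.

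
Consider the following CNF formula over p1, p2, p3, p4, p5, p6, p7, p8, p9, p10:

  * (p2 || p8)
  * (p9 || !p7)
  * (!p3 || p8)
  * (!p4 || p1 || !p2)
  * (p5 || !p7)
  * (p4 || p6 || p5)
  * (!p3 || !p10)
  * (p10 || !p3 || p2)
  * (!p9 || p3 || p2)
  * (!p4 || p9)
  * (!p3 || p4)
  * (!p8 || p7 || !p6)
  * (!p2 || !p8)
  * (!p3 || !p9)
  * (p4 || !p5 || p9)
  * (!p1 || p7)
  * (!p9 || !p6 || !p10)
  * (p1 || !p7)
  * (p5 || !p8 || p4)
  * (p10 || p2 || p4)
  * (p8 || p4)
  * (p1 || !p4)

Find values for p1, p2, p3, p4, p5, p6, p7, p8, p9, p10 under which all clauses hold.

p1=1  p2=1  p3=0  p4=1  p5=1  p6=1  p7=1  p8=0  p9=1  p10=0

Check each clause:
  1. (p8 || p2) — p2 is true.
  2. (p9 || !p7) — p9 is true.
  3. (!p3 || p8) — !p3 is true.
  4. (p1 || !p4 || !p2) — p1 is true.
  5. (p5 || !p7) — p5 is true.
  6. (p6 || p5 || p4) — p4 is true.
  7. (!p10 || !p3) — !p3 is true.
  8. (!p3 || p10 || p2) — p2 is true.
  9. (p3 || p2 || !p9) — p2 is true.
  10. (!p4 || p9) — p9 is true.
  11. (p4 || !p3) — p4 is true.
  12. (!p6 || !p8 || p7) — !p8 is true.
  13. (!p2 || !p8) — !p8 is true.
  14. (!p9 || !p3) — !p3 is true.
  15. (!p5 || p9 || p4) — p9 is true.
  16. (!p1 || p7) — p7 is true.
  17. (!p6 || !p10 || !p9) — !p10 is true.
  18. (!p7 || p1) — p1 is true.
  19. (p4 || p5 || !p8) — !p8 is true.
  20. (p2 || p4 || p10) — p2 is true.
  21. (p4 || p8) — p4 is true.
  22. (!p4 || p1) — p1 is true.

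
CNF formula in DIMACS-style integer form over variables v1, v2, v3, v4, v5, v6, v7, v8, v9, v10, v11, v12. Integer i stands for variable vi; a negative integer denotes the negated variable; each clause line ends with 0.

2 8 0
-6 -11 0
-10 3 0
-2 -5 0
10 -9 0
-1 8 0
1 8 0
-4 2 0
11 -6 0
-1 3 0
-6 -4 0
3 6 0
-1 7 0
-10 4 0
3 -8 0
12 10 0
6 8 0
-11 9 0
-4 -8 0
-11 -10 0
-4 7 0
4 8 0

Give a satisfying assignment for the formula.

v1=F  v2=T  v3=T  v4=F  v5=F  v6=F  v7=F  v8=T  v9=F  v10=F  v11=F  v12=T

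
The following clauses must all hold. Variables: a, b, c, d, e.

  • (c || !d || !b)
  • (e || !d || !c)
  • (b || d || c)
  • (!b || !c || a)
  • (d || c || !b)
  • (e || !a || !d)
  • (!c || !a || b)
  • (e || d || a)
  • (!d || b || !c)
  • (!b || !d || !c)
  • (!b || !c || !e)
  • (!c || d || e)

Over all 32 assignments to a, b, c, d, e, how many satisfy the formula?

4

Satisfying assignments:
  a=F b=F c=F d=T e=F
  a=F b=F c=F d=T e=T
  a=F b=F c=T d=F e=T
  a=T b=F c=F d=T e=T
Count: 4.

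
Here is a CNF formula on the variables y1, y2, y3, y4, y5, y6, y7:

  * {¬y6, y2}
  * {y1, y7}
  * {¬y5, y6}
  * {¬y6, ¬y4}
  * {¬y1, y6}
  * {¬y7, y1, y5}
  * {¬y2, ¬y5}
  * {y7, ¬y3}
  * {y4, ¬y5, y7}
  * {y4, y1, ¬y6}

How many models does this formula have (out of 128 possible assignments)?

3

The models are:
  y1=1 y2=1 y3=0 y4=0 y5=0 y6=1 y7=0
  y1=1 y2=1 y3=0 y4=0 y5=0 y6=1 y7=1
  y1=1 y2=1 y3=1 y4=0 y5=0 y6=1 y7=1
That's 3 in total.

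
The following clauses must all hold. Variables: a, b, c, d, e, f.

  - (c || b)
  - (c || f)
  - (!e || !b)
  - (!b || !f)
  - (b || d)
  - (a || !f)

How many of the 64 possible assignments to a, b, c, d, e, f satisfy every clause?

Split on b, then f.
  b=1, f=1: a clause becomes empty — 0.
  b=1, f=0: remaining (a,c,d,e) ∈ {(0,1,0,0); (0,1,1,0); (1,1,0,0); (1,1,1,0)} — 4.
  b=0, f=1: remaining (a,c,d,e) ∈ {(1,1,1,0); (1,1,1,1)} — 2.
  b=0, f=0: remaining (a,c,d,e) ∈ {(0,1,1,0); (0,1,1,1); (1,1,1,0); (1,1,1,1)} — 4.
Total: 0 + 4 + 2 + 4 = 10.

10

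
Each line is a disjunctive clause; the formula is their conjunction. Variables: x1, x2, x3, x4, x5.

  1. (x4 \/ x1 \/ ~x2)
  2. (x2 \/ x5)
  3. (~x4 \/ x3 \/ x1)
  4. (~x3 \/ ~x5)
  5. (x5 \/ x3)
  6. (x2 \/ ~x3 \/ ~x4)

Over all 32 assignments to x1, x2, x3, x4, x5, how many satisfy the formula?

8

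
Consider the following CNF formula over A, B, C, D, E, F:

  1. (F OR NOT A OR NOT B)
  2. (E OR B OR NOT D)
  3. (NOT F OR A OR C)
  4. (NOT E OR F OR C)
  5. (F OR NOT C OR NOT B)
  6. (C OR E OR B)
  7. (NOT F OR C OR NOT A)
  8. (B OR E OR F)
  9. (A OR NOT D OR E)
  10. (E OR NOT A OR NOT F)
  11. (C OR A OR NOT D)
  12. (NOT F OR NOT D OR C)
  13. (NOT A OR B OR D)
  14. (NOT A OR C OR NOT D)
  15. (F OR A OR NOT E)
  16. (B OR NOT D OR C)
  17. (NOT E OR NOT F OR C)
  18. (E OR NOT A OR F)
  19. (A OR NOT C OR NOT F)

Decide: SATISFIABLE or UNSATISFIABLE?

SATISFIABLE

Branch on A: take A = True.
The remaining clauses are satisfied by B = True, C = True, D = False, E = True, F = True.
So A=1  B=1  C=1  D=0  E=1  F=1 is a satisfying assignment.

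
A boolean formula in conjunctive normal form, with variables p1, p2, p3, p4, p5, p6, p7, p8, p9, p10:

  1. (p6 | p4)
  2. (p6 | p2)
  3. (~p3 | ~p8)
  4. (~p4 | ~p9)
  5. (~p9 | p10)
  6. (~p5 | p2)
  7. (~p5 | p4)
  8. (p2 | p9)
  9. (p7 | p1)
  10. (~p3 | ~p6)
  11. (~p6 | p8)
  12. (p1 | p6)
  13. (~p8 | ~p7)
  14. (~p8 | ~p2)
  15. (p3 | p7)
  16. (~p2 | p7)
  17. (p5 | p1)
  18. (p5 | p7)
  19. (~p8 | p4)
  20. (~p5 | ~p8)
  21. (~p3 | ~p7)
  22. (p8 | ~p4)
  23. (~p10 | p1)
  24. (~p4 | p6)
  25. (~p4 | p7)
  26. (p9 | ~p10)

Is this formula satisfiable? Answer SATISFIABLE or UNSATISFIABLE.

p4 = True:
  propagation gives p9=False, p2=True, p8=False; an empty clause results — contradiction.
p4 = False:
  propagation gives p6=True, p5=False, p3=False, p8=True; an empty clause results — contradiction.
Every branch closes, so no satisfying assignment exists.

UNSATISFIABLE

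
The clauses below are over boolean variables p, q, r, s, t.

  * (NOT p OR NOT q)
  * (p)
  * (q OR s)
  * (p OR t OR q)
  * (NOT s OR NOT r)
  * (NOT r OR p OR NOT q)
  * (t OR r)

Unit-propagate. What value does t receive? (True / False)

Unit clause (p) sets p = True.
In (NOT q OR NOT p), NOT p is now false; NOT q must hold, so q = False.
(s OR q) with q = False leaves only s, so s = True.
From (NOT r OR NOT s) and s = True: r = False.
(t OR r) with r = False leaves only t, so t = True.

True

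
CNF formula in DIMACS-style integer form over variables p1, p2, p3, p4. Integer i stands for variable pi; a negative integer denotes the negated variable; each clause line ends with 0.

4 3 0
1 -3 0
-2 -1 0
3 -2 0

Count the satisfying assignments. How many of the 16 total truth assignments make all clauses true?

4

Satisfying assignments:
  p1=F p2=F p3=F p4=T
  p1=T p2=F p3=F p4=T
  p1=T p2=F p3=T p4=F
  p1=T p2=F p3=T p4=T
That's 4 in total.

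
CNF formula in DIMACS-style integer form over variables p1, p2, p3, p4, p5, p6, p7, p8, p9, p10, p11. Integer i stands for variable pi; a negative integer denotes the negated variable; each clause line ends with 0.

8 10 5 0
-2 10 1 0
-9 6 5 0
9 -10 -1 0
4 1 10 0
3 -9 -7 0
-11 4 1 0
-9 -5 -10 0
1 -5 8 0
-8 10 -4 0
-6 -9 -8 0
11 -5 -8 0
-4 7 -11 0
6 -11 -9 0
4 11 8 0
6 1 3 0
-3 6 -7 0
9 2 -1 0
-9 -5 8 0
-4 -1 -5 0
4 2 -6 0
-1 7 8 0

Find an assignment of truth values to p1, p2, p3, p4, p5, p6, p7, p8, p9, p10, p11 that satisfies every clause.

Try p1 = True.
Set p2 = False and propagate.
  then p9 is forced to True.
The remaining clauses are satisfied by p3 = True, p4 = True, p5 = False, p6 = True, p7 = True, p8 = False, p10 = True, p11 = False.
Every clause has at least one true literal under this assignment.

p1 = 1, p2 = 0, p3 = 1, p4 = 1, p5 = 0, p6 = 1, p7 = 1, p8 = 0, p9 = 1, p10 = 1, p11 = 0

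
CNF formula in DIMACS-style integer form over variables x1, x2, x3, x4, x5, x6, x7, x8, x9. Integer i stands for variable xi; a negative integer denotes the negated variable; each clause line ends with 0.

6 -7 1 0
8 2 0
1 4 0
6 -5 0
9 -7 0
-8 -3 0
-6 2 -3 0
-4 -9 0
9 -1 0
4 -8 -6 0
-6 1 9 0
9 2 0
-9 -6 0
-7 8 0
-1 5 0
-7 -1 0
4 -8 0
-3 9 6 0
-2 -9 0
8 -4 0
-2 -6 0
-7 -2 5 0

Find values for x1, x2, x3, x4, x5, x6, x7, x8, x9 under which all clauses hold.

x1=False, x2=True, x3=False, x4=True, x5=False, x6=False, x7=False, x8=True, x9=False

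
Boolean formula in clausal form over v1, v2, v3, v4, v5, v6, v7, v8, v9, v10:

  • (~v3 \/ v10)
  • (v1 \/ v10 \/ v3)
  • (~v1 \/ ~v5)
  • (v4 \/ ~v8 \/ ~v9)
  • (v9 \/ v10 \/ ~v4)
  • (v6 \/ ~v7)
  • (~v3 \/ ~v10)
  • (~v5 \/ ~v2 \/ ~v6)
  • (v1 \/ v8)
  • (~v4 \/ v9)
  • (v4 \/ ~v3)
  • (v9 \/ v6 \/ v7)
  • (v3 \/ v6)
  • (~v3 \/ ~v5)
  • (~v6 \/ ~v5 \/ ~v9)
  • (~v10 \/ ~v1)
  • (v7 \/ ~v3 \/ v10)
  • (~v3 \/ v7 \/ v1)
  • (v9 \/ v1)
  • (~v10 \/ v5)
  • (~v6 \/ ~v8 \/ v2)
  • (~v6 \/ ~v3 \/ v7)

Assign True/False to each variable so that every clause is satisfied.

v1=T, v2=T, v3=F, v4=T, v5=F, v6=T, v7=F, v8=T, v9=T, v10=F

Branch on v1: take v1 = True.
  then v5 is forced to False.
  then v10 is forced to False.
  then v3 is forced to False.
  then v6 is forced to True.
For the remaining variables, v2 = True, v4 = True, v7 = False, v8 = True, v9 = True works.
Every clause has at least one true literal under this assignment.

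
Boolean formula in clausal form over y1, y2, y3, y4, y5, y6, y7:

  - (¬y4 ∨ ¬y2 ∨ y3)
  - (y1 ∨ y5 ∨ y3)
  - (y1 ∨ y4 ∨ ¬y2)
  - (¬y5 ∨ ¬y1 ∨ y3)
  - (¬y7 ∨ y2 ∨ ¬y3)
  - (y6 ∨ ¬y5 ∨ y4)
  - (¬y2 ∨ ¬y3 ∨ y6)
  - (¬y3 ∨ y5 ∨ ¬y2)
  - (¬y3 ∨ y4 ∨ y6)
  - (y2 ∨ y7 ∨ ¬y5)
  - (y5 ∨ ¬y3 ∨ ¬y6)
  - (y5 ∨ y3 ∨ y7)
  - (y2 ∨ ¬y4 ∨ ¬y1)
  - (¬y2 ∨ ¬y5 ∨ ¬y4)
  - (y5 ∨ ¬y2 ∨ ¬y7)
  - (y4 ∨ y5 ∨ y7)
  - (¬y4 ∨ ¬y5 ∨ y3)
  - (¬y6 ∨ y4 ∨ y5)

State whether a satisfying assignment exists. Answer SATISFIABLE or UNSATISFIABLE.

SATISFIABLE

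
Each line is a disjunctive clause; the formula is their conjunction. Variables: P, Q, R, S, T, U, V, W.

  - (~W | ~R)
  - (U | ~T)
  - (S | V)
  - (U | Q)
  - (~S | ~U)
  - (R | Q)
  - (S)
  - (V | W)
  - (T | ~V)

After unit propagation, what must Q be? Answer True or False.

(S) is a unit clause: S = True.
(~S | ~U) with S = True leaves only ~U, so U = False.
(~T | U): since U = False, the clause reduces to (~T). T = False.
In (U | Q), U is now false; Q must hold, so Q = True.

True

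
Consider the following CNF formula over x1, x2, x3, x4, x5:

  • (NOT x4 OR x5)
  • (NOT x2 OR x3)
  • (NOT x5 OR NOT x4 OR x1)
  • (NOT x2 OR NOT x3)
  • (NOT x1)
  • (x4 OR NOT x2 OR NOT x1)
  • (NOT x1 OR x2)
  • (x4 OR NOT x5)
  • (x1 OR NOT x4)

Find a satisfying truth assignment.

x1=0, x2=0, x3=1, x4=0, x5=0

(NOT x1) is a unit clause, so x1 = False.
Unit propagation: (NOT x4) forces x4 = False.
(NOT x5) is a unit clause, so x5 = False.
x2 occurs only negated in the remaining clauses — set x2 = False.
x3 is now unconstrained; take x3 = True.
Every clause has at least one true literal under this assignment.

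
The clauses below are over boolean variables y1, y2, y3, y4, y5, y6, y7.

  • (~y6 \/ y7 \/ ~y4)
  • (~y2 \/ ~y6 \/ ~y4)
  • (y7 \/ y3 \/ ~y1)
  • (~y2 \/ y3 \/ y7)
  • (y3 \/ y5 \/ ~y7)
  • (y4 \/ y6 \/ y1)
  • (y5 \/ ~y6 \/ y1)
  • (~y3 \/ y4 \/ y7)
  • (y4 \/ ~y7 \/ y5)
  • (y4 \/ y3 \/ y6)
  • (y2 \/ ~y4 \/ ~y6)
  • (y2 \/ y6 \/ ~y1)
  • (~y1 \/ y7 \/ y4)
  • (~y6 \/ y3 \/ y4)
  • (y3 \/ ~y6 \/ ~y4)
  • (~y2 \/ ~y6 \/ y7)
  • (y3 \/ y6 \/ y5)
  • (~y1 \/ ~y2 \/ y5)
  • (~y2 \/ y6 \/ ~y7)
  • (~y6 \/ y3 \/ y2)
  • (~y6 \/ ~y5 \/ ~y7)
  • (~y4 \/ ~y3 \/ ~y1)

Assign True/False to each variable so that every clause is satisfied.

y1=F, y2=F, y3=T, y4=T, y5=T, y6=F, y7=T

Check each clause:
  1. (y7 \/ ~y6 \/ ~y4) — ~y6 is true.
  2. (~y4 \/ ~y2 \/ ~y6) — ~y6 is true.
  3. (~y1 \/ y3 \/ y7) — y3 is true.
  4. (y7 \/ y3 \/ ~y2) — y3 is true.
  5. (y3 \/ ~y7 \/ y5) — y3 is true.
  6. (y6 \/ y1 \/ y4) — y4 is true.
  7. (y5 \/ y1 \/ ~y6) — ~y6 is true.
  8. (y7 \/ ~y3 \/ y4) — y4 is true.
  9. (y5 \/ y4 \/ ~y7) — y4 is true.
  10. (y6 \/ y3 \/ y4) — y3 is true.
  11. (~y6 \/ y2 \/ ~y4) — ~y6 is true.
  12. (y6 \/ ~y1 \/ y2) — ~y1 is true.
  13. (y4 \/ ~y1 \/ y7) — y4 is true.
  14. (y3 \/ ~y6 \/ y4) — ~y6 is true.
  15. (~y4 \/ ~y6 \/ y3) — ~y6 is true.
  16. (~y2 \/ y7 \/ ~y6) — ~y6 is true.
  17. (y3 \/ y5 \/ y6) — y3 is true.
  18. (y5 \/ ~y2 \/ ~y1) — y5 is true.
  19. (~y7 \/ y6 \/ ~y2) — ~y2 is true.
  20. (y2 \/ y3 \/ ~y6) — ~y6 is true.
  21. (~y6 \/ ~y5 \/ ~y7) — ~y6 is true.
  22. (~y1 \/ ~y3 \/ ~y4) — ~y1 is true.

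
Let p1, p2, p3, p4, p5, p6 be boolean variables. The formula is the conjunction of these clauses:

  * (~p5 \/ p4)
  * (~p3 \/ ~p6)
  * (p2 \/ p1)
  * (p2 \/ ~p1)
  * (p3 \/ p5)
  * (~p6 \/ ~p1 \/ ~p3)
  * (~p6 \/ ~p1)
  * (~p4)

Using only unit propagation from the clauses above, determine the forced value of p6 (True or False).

False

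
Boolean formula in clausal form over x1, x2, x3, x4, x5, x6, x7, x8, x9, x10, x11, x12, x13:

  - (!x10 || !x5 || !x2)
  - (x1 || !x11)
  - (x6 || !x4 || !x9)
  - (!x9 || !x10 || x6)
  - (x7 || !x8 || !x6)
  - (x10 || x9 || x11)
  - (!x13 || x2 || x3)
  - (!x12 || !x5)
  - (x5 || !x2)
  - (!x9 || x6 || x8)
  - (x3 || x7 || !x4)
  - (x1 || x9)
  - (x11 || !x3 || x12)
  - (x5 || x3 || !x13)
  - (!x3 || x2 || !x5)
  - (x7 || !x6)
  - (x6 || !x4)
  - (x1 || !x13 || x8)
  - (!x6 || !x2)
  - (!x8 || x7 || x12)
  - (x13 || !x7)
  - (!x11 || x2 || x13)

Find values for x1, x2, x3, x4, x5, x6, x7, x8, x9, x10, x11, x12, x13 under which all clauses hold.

x1 = 1, x2 = 0, x3 = 1, x4 = 1, x5 = 0, x6 = 1, x7 = 1, x8 = 0, x9 = 1, x10 = 0, x11 = 1, x12 = 0, x13 = 1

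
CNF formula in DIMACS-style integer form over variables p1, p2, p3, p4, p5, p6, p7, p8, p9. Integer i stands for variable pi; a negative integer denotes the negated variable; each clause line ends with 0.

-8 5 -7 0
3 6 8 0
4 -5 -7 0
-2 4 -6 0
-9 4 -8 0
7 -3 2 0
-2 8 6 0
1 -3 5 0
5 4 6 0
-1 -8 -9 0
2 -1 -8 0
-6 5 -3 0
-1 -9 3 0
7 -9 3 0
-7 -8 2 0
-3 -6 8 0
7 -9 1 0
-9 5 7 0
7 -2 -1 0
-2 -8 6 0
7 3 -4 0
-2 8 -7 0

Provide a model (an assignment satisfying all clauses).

Pure literal: p9 appears only negated; assign p9 = False.
Set p1 = True and propagate.
Set p2 = False and propagate.
  then p8 is forced to False.
Set p3 = False and propagate.
  then p6 is forced to True.
For the remaining variables, p4 = False, p5 = False, p7 = False works.

p1 = T, p2 = F, p3 = F, p4 = F, p5 = F, p6 = T, p7 = F, p8 = F, p9 = F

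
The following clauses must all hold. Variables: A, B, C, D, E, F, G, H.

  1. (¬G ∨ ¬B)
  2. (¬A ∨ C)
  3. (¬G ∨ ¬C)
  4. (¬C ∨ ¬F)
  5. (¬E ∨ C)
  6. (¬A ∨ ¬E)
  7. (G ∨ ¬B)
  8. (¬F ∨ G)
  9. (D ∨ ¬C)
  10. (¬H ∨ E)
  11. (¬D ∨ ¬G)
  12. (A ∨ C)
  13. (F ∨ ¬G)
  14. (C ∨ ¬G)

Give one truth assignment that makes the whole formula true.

B occurs only negated in the remaining clauses — set B = False.
Pure literal: H appears only negated; assign H = False.
Try A = True.
  then C is forced to True.
  then G is forced to False.
  then F is forced to False.
  then E is forced to False.
  then D is forced to True.
Check each clause:
  1. (¬G ∨ ¬B) — ¬G is true.
  2. (¬A ∨ C) — C is true.
  3. (¬G ∨ ¬C) — ¬G is true.
  4. (¬C ∨ ¬F) — ¬F is true.
  5. (¬E ∨ C) — C is true.
  6. (¬E ∨ ¬A) — ¬E is true.
  7. (G ∨ ¬B) — ¬B is true.
  8. (G ∨ ¬F) — ¬F is true.
  9. (D ∨ ¬C) — D is true.
  10. (¬H ∨ E) — ¬H is true.
  11. (¬G ∨ ¬D) — ¬G is true.
  12. (C ∨ A) — A is true.
  13. (F ∨ ¬G) — ¬G is true.
  14. (C ∨ ¬G) — ¬G is true.

A=1, B=0, C=1, D=1, E=0, F=0, G=0, H=0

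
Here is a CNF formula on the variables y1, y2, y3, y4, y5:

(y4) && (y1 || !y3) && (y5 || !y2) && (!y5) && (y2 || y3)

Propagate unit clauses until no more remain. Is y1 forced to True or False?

True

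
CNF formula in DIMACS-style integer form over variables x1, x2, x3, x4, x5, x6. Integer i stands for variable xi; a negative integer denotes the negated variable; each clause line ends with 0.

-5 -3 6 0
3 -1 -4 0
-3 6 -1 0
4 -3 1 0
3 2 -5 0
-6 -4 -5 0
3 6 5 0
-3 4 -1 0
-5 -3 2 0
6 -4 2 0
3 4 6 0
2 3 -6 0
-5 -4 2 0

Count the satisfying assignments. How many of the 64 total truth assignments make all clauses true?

Split on x3, then x4.
  x3=T, x4=T: 5 of the 16 assignments to (x1,x2,x5,x6) work.
  x3=T, x4=F: a clause becomes empty — 0.
  x3=F, x4=T: remaining (x1,x2,x5,x6) ∈ {(F,T,F,T); (F,T,T,F)} — 2.
  x3=F, x4=F: remaining (x1,x2,x5,x6) ∈ {(F,T,F,T); (F,T,T,T); (T,T,F,T); (T,T,T,T)} — 4.
Total: 5 + 0 + 2 + 4 = 11.

11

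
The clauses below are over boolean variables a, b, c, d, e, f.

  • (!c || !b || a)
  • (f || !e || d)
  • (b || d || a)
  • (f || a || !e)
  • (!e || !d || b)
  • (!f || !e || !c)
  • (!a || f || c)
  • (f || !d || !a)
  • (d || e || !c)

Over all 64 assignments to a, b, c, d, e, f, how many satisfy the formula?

19

Split on a, then d.
  a=T, d=T: 5 of the 16 assignments to (b,c,e,f) work.
  a=T, d=F: remaining (b,c,e,f) ∈ {(F,F,F,T); (F,F,T,T); (T,F,F,T); (T,F,T,T)} — 4.
  a=F, d=T: 7 of the 16 assignments to (b,c,e,f) work.
  a=F, d=F: remaining (b,c,e,f) ∈ {(T,F,F,F); (T,F,F,T); (T,F,T,T)} — 3.
Total: 5 + 4 + 7 + 3 = 19.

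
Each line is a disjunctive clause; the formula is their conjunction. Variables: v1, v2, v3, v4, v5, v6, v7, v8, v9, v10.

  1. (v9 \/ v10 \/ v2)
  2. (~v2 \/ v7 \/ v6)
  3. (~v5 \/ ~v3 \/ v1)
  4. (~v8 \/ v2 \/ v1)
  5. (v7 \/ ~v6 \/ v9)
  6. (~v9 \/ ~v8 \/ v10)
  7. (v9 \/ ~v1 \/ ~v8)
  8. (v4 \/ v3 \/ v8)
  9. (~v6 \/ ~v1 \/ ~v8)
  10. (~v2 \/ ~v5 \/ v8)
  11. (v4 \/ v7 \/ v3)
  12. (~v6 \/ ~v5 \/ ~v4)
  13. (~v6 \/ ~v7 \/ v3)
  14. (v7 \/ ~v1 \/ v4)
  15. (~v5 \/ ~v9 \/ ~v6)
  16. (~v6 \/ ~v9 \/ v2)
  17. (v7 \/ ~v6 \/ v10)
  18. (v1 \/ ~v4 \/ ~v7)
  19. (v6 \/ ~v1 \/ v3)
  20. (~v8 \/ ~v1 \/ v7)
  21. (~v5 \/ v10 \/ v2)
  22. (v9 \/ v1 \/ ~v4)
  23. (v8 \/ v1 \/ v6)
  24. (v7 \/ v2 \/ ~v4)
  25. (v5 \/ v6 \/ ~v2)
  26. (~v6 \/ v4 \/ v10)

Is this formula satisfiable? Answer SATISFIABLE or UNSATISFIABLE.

Pure literal: v10 appears only positively; assign v10 = True.
Branch on v1: take v1 = False.
Try v2 = True.
Set v3 = False and propagate.
For the remaining variables, v4 = False, v5 = True, v6 = False, v7 = True, v8 = True, v9 = False works.
So v1=F, v2=T, v3=F, v4=F, v5=T, v6=F, v7=T, v8=T, v9=F, v10=T is a satisfying assignment.

SATISFIABLE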